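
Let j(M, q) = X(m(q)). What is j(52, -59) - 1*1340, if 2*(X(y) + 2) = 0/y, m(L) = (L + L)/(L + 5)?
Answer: -1342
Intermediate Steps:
m(L) = 2*L/(5 + L) (m(L) = (2*L)/(5 + L) = 2*L/(5 + L))
X(y) = -2 (X(y) = -2 + (0/y)/2 = -2 + (½)*0 = -2 + 0 = -2)
j(M, q) = -2
j(52, -59) - 1*1340 = -2 - 1*1340 = -2 - 1340 = -1342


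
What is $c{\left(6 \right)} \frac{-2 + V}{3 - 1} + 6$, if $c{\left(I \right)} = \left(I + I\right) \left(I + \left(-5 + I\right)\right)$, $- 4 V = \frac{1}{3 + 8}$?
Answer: $- \frac{1737}{22} \approx -78.955$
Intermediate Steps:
$V = - \frac{1}{44}$ ($V = - \frac{1}{4 \left(3 + 8\right)} = - \frac{1}{4 \cdot 11} = \left(- \frac{1}{4}\right) \frac{1}{11} = - \frac{1}{44} \approx -0.022727$)
$c{\left(I \right)} = 2 I \left(-5 + 2 I\right)$
$c{\left(6 \right)} \frac{-2 + V}{3 - 1} + 6 = 2 \cdot 6 \left(-5 + 2 \cdot 6\right) \frac{-2 - \frac{1}{44}}{3 - 1} + 6 = 2 \cdot 6 \left(-5 + 12\right) \left(- \frac{89}{44 \cdot 2}\right) + 6 = 2 \cdot 6 \cdot 7 \left(\left(- \frac{89}{44}\right) \frac{1}{2}\right) + 6 = 84 \left(- \frac{89}{88}\right) + 6 = - \frac{1869}{22} + 6 = - \frac{1737}{22}$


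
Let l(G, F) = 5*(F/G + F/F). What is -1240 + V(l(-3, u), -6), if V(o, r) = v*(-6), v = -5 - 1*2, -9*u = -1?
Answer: -1198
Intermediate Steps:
u = ⅑ (u = -⅑*(-1) = ⅑ ≈ 0.11111)
v = -7 (v = -5 - 2 = -7)
l(G, F) = 5 + 5*F/G (l(G, F) = 5*(F/G + 1) = 5*(1 + F/G) = 5 + 5*F/G)
V(o, r) = 42 (V(o, r) = -7*(-6) = 42)
-1240 + V(l(-3, u), -6) = -1240 + 42 = -1198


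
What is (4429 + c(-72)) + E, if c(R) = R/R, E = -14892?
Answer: -10462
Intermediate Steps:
c(R) = 1
(4429 + c(-72)) + E = (4429 + 1) - 14892 = 4430 - 14892 = -10462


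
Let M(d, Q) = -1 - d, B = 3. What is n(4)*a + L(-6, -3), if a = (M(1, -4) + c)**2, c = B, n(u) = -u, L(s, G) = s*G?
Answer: 14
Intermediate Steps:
L(s, G) = G*s
c = 3
a = 1 (a = ((-1 - 1*1) + 3)**2 = ((-1 - 1) + 3)**2 = (-2 + 3)**2 = 1**2 = 1)
n(4)*a + L(-6, -3) = -1*4*1 - 3*(-6) = -4*1 + 18 = -4 + 18 = 14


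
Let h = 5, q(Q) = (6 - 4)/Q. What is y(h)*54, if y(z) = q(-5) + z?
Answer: 1242/5 ≈ 248.40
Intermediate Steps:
q(Q) = 2/Q
y(z) = -2/5 + z (y(z) = 2/(-5) + z = 2*(-1/5) + z = -2/5 + z)
y(h)*54 = (-2/5 + 5)*54 = (23/5)*54 = 1242/5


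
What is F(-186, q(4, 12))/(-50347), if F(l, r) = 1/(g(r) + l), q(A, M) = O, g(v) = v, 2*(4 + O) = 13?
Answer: 2/18477349 ≈ 1.0824e-7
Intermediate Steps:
O = 5/2 (O = -4 + (½)*13 = -4 + 13/2 = 5/2 ≈ 2.5000)
q(A, M) = 5/2
F(l, r) = 1/(l + r) (F(l, r) = 1/(r + l) = 1/(l + r))
F(-186, q(4, 12))/(-50347) = 1/((-186 + 5/2)*(-50347)) = -1/50347/(-367/2) = -2/367*(-1/50347) = 2/18477349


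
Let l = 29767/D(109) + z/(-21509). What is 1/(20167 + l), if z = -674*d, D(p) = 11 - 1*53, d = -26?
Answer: 903378/17577429715 ≈ 5.1394e-5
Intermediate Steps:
D(p) = -42 (D(p) = 11 - 53 = -42)
z = 17524 (z = -674*(-26) = 17524)
l = -640994411/903378 (l = 29767/(-42) + 17524/(-21509) = 29767*(-1/42) + 17524*(-1/21509) = -29767/42 - 17524/21509 = -640994411/903378 ≈ -709.55)
1/(20167 + l) = 1/(20167 - 640994411/903378) = 1/(17577429715/903378) = 903378/17577429715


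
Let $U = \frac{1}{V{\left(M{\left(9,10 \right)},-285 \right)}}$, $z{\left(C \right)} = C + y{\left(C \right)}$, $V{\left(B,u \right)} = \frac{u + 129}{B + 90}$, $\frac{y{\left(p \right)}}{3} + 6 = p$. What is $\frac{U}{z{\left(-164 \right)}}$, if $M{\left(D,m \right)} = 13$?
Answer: $\frac{103}{105144} \approx 0.00097961$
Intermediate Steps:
$y{\left(p \right)} = -18 + 3 p$
$V{\left(B,u \right)} = \frac{129 + u}{90 + B}$
$z{\left(C \right)} = -18 + 4 C$ ($z{\left(C \right)} = C + \left(-18 + 3 C\right) = -18 + 4 C$)
$U = - \frac{103}{156}$ ($U = \frac{1}{\frac{1}{90 + 13} \left(129 - 285\right)} = \frac{1}{\frac{1}{103} \left(-156\right)} = \frac{1}{- \frac{156}{103}} = - \frac{103}{156} \approx -0.66026$)
$\frac{U}{z{\left(-164 \right)}} = - \frac{103}{156 \left(-18 + 4 \left(-164\right)\right)} = - \frac{103}{156 \left(-18 - 656\right)} = - \frac{103}{156 \left(-674\right)} = \left(- \frac{103}{156}\right) \left(- \frac{1}{674}\right) = \frac{103}{105144}$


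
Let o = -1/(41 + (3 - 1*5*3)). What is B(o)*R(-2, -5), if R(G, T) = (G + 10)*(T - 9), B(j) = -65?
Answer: 7280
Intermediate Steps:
o = -1/29 (o = -1/(41 + (3 - 5*3)) = -1/(41 + (3 - 15)) = -1/(41 - 12) = -1/29 ≈ -0.034483)
R(G, T) = (-9 + T)*(10 + G) (R(G, T) = (10 + G)*(-9 + T) = (-9 + T)*(10 + G))
B(o)*R(-2, -5) = -65*(-90 - 9*(-2) + 10*(-5) - 2*(-5)) = -65*(-90 + 18 - 50 + 10) = -65*(-112) = 7280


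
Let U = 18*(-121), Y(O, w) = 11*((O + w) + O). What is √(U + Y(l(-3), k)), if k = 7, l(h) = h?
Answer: I*√2167 ≈ 46.551*I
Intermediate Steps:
Y(O, w) = 11*w + 22*O (Y(O, w) = 11*(w + 2*O) = 11*w + 22*O)
U = -2178
√(U + Y(l(-3), k)) = √(-2178 + (11*7 + 22*(-3))) = √(-2178 + (77 - 66)) = √(-2178 + 11) = √(-2167) = I*√2167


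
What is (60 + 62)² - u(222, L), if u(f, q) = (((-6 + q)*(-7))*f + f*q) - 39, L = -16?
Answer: -15713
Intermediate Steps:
u(f, q) = -39 + f*q + f*(42 - 7*q) (u(f, q) = ((42 - 7*q)*f + f*q) - 39 = (f*(42 - 7*q) + f*q) - 39 = (f*q + f*(42 - 7*q)) - 39 = -39 + f*q + f*(42 - 7*q))
(60 + 62)² - u(222, L) = (60 + 62)² - (-39 + 42*222 - 6*222*(-16)) = 122² - (-39 + 9324 + 21312) = 14884 - 1*30597 = 14884 - 30597 = -15713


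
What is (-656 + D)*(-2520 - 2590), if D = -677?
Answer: 6811630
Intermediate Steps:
(-656 + D)*(-2520 - 2590) = (-656 - 677)*(-2520 - 2590) = -1333*(-5110) = 6811630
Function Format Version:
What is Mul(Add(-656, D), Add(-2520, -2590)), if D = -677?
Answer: 6811630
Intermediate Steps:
Mul(Add(-656, D), Add(-2520, -2590)) = Mul(Add(-656, -677), Add(-2520, -2590)) = Mul(-1333, -5110) = 6811630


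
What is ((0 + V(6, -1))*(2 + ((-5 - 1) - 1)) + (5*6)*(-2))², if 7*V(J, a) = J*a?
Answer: 152100/49 ≈ 3104.1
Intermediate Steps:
V(J, a) = J*a/7 (V(J, a) = (J*a)/7 = J*a/7)
((0 + V(6, -1))*(2 + ((-5 - 1) - 1)) + (5*6)*(-2))² = ((0 + (⅐)*6*(-1))*(2 + ((-5 - 1) - 1)) + (5*6)*(-2))² = ((0 - 6/7)*(2 + (-6 - 1)) + 30*(-2))² = (-6*(2 - 7)/7 - 60)² = (-6/7*(-5) - 60)² = (30/7 - 60)² = (-390/7)² = 152100/49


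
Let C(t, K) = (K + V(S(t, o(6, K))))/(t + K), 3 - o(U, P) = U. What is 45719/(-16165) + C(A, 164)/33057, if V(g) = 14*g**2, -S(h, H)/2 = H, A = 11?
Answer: -52894494761/18702824175 ≈ -2.8282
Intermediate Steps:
o(U, P) = 3 - U
S(h, H) = -2*H
C(t, K) = (504 + K)/(K + t) (C(t, K) = (K + 14*(-2*(3 - 1*6))**2)/(t + K) = (K + 14*(-2*(3 - 6))**2)/(K + t) = (K + 14*(-2*(-3))**2)/(K + t) = (K + 14*6**2)/(K + t) = (K + 14*36)/(K + t) = (K + 504)/(K + t) = (504 + K)/(K + t))
45719/(-16165) + C(A, 164)/33057 = 45719/(-16165) + ((504 + 164)/(164 + 11))/33057 = 45719*(-1/16165) + (668/175)*(1/33057) = -45719/16165 + ((1/175)*668)*(1/33057) = -45719/16165 + (668/175)*(1/33057) = -45719/16165 + 668/5784975 = -52894494761/18702824175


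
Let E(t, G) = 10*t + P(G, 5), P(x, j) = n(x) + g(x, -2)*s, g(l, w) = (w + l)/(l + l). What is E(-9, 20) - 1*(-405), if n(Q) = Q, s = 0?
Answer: 335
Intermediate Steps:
g(l, w) = (l + w)/(2*l) (g(l, w) = (l + w)/((2*l)) = (l + w)*(1/(2*l)) = (l + w)/(2*l))
P(x, j) = x (P(x, j) = x + ((x - 2)/(2*x))*0 = x + ((-2 + x)/(2*x))*0 = x + 0 = x)
E(t, G) = G + 10*t (E(t, G) = 10*t + G = G + 10*t)
E(-9, 20) - 1*(-405) = (20 + 10*(-9)) - 1*(-405) = (20 - 90) + 405 = -70 + 405 = 335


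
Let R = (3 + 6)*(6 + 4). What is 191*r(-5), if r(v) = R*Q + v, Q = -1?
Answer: -18145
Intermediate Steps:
R = 90 (R = 9*10 = 90)
r(v) = -90 + v (r(v) = 90*(-1) + v = -90 + v)
191*r(-5) = 191*(-90 - 5) = 191*(-95) = -18145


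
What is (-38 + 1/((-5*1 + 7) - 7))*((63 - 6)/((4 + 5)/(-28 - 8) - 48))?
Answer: 43548/965 ≈ 45.127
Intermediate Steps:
(-38 + 1/((-5*1 + 7) - 7))*((63 - 6)/((4 + 5)/(-28 - 8) - 48)) = (-38 + 1/((-5 + 7) - 7))*(57/(9/(-36) - 48)) = (-38 + 1/(2 - 7))*(57/(9*(-1/36) - 48)) = (-38 + 1/(-5))*(57/(-¼ - 48)) = (-38 - ⅕)*(57/(-193/4)) = -10887*(-4)/(5*193) = -191/5*(-228/193) = 43548/965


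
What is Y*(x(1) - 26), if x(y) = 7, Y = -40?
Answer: 760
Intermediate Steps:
Y*(x(1) - 26) = -40*(7 - 26) = -40*(-19) = 760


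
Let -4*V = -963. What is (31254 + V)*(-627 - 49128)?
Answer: -6268085145/4 ≈ -1.5670e+9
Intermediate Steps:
V = 963/4 (V = -¼*(-963) = 963/4 ≈ 240.75)
(31254 + V)*(-627 - 49128) = (31254 + 963/4)*(-627 - 49128) = (125979/4)*(-49755) = -6268085145/4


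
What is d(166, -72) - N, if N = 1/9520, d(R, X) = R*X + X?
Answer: -114468481/9520 ≈ -12024.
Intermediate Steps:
d(R, X) = X + R*X
N = 1/9520 ≈ 0.00010504
d(166, -72) - N = -72*(1 + 166) - 1*1/9520 = -72*167 - 1/9520 = -12024 - 1/9520 = -114468481/9520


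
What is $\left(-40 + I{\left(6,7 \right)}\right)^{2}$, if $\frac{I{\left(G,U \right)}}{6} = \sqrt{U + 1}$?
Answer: $1888 - 960 \sqrt{2} \approx 530.36$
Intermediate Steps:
$I{\left(G,U \right)} = 6 \sqrt{1 + U}$ ($I{\left(G,U \right)} = 6 \sqrt{U + 1} = 6 \sqrt{1 + U}$)
$\left(-40 + I{\left(6,7 \right)}\right)^{2} = \left(-40 + 6 \sqrt{1 + 7}\right)^{2} = \left(-40 + 6 \sqrt{8}\right)^{2} = \left(-40 + 6 \cdot 2 \sqrt{2}\right)^{2} = \left(-40 + 12 \sqrt{2}\right)^{2}$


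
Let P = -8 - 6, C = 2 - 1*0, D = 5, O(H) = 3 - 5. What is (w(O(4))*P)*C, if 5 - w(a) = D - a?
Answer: 56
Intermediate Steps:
O(H) = -2
C = 2 (C = 2 + 0 = 2)
P = -14
w(a) = a (w(a) = 5 - (5 - a) = 5 + (-5 + a) = a)
(w(O(4))*P)*C = -2*(-14)*2 = 28*2 = 56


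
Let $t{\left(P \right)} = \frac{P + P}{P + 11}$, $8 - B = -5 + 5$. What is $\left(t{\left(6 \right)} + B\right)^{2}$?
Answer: $\frac{21904}{289} \approx 75.792$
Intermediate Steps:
$B = 8$ ($B = 8 - \left(-5 + 5\right) = 8 - 0 = 8 + 0 = 8$)
$t{\left(P \right)} = \frac{2 P}{11 + P}$
$\left(t{\left(6 \right)} + B\right)^{2} = \left(2 \cdot 6 \frac{1}{11 + 6} + 8\right)^{2} = \left(2 \cdot 6 \cdot \frac{1}{17} + 8\right)^{2} = \left(\frac{12}{17} + 8\right)^{2} = \left(\frac{148}{17}\right)^{2} = \frac{21904}{289}$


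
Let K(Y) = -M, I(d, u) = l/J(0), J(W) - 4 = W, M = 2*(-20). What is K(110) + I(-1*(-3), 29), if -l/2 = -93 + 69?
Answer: 52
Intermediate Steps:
M = -40
J(W) = 4 + W
l = 48 (l = -2*(-93 + 69) = -2*(-24) = 48)
I(d, u) = 12 (I(d, u) = 48/(4 + 0) = 48/4 = 48*(¼) = 12)
K(Y) = 40 (K(Y) = -1*(-40) = 40)
K(110) + I(-1*(-3), 29) = 40 + 12 = 52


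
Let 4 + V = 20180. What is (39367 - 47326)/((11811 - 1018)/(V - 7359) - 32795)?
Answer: 34003501/140107574 ≈ 0.24270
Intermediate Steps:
V = 20176 (V = -4 + 20180 = 20176)
(39367 - 47326)/((11811 - 1018)/(V - 7359) - 32795) = (39367 - 47326)/((11811 - 1018)/(20176 - 7359) - 32795) = -7959/(10793/12817 - 32795) = -7959/(-420322722/12817) = -7959*(-12817/420322722) = 34003501/140107574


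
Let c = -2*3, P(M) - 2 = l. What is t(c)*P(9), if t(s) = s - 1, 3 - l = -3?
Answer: -56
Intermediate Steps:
l = 6 (l = 3 - 1*(-3) = 3 + 3 = 6)
P(M) = 8 (P(M) = 2 + 6 = 8)
c = -6
t(s) = -1 + s
t(c)*P(9) = (-1 - 6)*8 = -7*8 = -56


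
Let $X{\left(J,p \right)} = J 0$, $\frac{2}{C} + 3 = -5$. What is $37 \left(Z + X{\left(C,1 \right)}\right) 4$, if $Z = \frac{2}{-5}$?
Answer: $- \frac{296}{5} \approx -59.2$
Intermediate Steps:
$C = - \frac{1}{4}$ ($C = \frac{2}{-3 - 5} = \frac{2}{-8} = 2 \left(- \frac{1}{8}\right) = - \frac{1}{4} \approx -0.25$)
$X{\left(J,p \right)} = 0$
$Z = - \frac{2}{5}$ ($Z = 2 \left(- \frac{1}{5}\right) = - \frac{2}{5} \approx -0.4$)
$37 \left(Z + X{\left(C,1 \right)}\right) 4 = 37 \left(- \frac{2}{5} + 0\right) 4 = 37 \left(\left(- \frac{2}{5}\right) 4\right) = 37 \left(- \frac{8}{5}\right) = - \frac{296}{5}$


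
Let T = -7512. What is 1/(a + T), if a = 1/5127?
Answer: -5127/38514023 ≈ -0.00013312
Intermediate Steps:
a = 1/5127 ≈ 0.00019505
1/(a + T) = 1/(1/5127 - 7512) = 1/(-38514023/5127) = -5127/38514023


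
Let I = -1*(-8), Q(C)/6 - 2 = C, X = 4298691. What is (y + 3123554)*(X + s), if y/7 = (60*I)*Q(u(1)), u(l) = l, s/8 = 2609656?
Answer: 80161045757926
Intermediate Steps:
s = 20877248 (s = 8*2609656 = 20877248)
Q(C) = 12 + 6*C
I = 8
y = 60480 (y = 7*((60*8)*(12 + 6*1)) = 7*(480*(12 + 6)) = 7*(480*18) = 7*8640 = 60480)
(y + 3123554)*(X + s) = (60480 + 3123554)*(4298691 + 20877248) = 3184034*25175939 = 80161045757926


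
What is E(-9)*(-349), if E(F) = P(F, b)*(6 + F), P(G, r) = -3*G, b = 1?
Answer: 28269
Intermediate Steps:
E(F) = -3*F*(6 + F) (E(F) = (-3*F)*(6 + F) = -3*F*(6 + F))
E(-9)*(-349) = -3*(-9)*(6 - 9)*(-349) = -3*(-9)*(-3)*(-349) = -81*(-349) = 28269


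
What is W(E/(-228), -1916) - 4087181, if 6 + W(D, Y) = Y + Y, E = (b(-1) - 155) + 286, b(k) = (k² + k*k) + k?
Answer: -4091019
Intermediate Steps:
b(k) = k + 2*k² (b(k) = (k² + k²) + k = 2*k² + k = k + 2*k²)
E = 132 (E = (-(1 + 2*(-1)) - 155) + 286 = (-(1 - 2) - 155) + 286 = (-1*(-1) - 155) + 286 = (1 - 155) + 286 = -154 + 286 = 132)
W(D, Y) = -6 + 2*Y (W(D, Y) = -6 + (Y + Y) = -6 + 2*Y)
W(E/(-228), -1916) - 4087181 = (-6 + 2*(-1916)) - 4087181 = (-6 - 3832) - 4087181 = -3838 - 4087181 = -4091019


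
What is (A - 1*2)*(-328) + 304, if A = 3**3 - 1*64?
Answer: 13096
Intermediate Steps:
A = -37 (A = 27 - 64 = -37)
(A - 1*2)*(-328) + 304 = (-37 - 1*2)*(-328) + 304 = (-37 - 2)*(-328) + 304 = -39*(-328) + 304 = 12792 + 304 = 13096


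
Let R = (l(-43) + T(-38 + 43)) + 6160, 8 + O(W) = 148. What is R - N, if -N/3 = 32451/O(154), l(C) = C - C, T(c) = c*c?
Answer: 963253/140 ≈ 6880.4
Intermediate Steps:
T(c) = c²
O(W) = 140 (O(W) = -8 + 148 = 140)
l(C) = 0
N = -97353/140 ≈ -695.38
R = 6185 (R = (0 + (-38 + 43)²) + 6160 = (0 + 5²) + 6160 = (0 + 25) + 6160 = 25 + 6160 = 6185)
R - N = 6185 - 1*(-97353/140) = 6185 + 97353/140 = 963253/140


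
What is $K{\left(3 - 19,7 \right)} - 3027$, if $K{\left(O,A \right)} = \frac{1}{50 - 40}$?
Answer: $- \frac{30269}{10} \approx -3026.9$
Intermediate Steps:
$K{\left(O,A \right)} = \frac{1}{10}$
$K{\left(3 - 19,7 \right)} - 3027 = \frac{1}{10} - 3027 = - \frac{30269}{10}$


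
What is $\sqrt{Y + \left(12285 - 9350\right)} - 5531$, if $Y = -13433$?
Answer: $-5531 + i \sqrt{10498} \approx -5531.0 + 102.46 i$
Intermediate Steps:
$\sqrt{Y + \left(12285 - 9350\right)} - 5531 = \sqrt{-13433 + \left(12285 - 9350\right)} - 5531 = \sqrt{-13433 + 2935} + \left(\left(-8077 + 8193\right) - 5647\right) = \sqrt{-10498} + \left(116 - 5647\right) = i \sqrt{10498} - 5531 = -5531 + i \sqrt{10498}$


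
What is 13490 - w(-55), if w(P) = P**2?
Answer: 10465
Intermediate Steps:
13490 - w(-55) = 13490 - 1*(-55)**2 = 13490 - 1*3025 = 13490 - 3025 = 10465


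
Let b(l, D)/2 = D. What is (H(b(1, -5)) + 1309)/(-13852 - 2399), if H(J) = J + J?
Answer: -1289/16251 ≈ -0.079318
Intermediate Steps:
b(l, D) = 2*D
H(J) = 2*J
(H(b(1, -5)) + 1309)/(-13852 - 2399) = (2*(2*(-5)) + 1309)/(-13852 - 2399) = (2*(-10) + 1309)/(-16251) = (-20 + 1309)*(-1/16251) = 1289*(-1/16251) = -1289/16251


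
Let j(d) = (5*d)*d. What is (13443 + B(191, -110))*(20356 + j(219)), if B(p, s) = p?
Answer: 3547035074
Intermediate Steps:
j(d) = 5*d**2
(13443 + B(191, -110))*(20356 + j(219)) = (13443 + 191)*(20356 + 5*219**2) = 13634*(20356 + 5*47961) = 13634*(20356 + 239805) = 13634*260161 = 3547035074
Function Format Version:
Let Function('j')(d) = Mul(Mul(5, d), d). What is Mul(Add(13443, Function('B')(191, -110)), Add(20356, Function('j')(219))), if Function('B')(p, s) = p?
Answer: 3547035074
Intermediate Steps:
Function('j')(d) = Mul(5, Pow(d, 2))
Mul(Add(13443, Function('B')(191, -110)), Add(20356, Function('j')(219))) = Mul(Add(13443, 191), Add(20356, Mul(5, Pow(219, 2)))) = Mul(13634, Add(20356, Mul(5, 47961))) = Mul(13634, Add(20356, 239805)) = Mul(13634, 260161) = 3547035074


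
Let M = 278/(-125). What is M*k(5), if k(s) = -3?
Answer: 834/125 ≈ 6.6720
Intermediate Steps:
M = -278/125 (M = 278*(-1/125) = -278/125 ≈ -2.2240)
M*k(5) = -278/125*(-3) = 834/125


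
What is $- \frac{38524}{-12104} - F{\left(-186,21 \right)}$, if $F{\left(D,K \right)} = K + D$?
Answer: $\frac{508921}{3026} \approx 168.18$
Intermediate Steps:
$F{\left(D,K \right)} = D + K$
$- \frac{38524}{-12104} - F{\left(-186,21 \right)} = - \frac{38524}{-12104} - \left(-186 + 21\right) = \left(-38524\right) \left(- \frac{1}{12104}\right) - -165 = \frac{9631}{3026} + 165 = \frac{508921}{3026}$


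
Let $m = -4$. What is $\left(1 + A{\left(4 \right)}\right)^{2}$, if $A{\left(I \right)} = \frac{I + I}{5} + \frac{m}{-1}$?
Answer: $\frac{1089}{25} \approx 43.56$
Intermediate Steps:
$A{\left(I \right)} = 4 + \frac{2 I}{5}$ ($A{\left(I \right)} = \frac{I + I}{5} - \frac{4}{-1} = 2 I \frac{1}{5} - -4 = \frac{2 I}{5} + 4 = 4 + \frac{2 I}{5}$)
$\left(1 + A{\left(4 \right)}\right)^{2} = \left(1 + \left(4 + \frac{2}{5} \cdot 4\right)\right)^{2} = \left(1 + \left(4 + \frac{8}{5}\right)\right)^{2} = \left(1 + \frac{28}{5}\right)^{2} = \left(\frac{33}{5}\right)^{2} = \frac{1089}{25}$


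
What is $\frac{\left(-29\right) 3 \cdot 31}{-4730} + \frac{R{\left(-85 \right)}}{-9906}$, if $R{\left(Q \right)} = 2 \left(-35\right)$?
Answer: $\frac{13523791}{23427690} \approx 0.57726$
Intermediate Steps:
$R{\left(Q \right)} = -70$
$\frac{\left(-29\right) 3 \cdot 31}{-4730} + \frac{R{\left(-85 \right)}}{-9906} = \frac{\left(-29\right) 3 \cdot 31}{-4730} - \frac{70}{-9906} = \left(-87\right) 31 \left(- \frac{1}{4730}\right) - - \frac{35}{4953} = \left(-2697\right) \left(- \frac{1}{4730}\right) + \frac{35}{4953} = \frac{2697}{4730} + \frac{35}{4953} = \frac{13523791}{23427690}$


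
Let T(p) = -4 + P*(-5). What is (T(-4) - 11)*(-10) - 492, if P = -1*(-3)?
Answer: -192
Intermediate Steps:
P = 3
T(p) = -19 (T(p) = -4 + 3*(-5) = -4 - 15 = -19)
(T(-4) - 11)*(-10) - 492 = (-19 - 11)*(-10) - 492 = -30*(-10) - 492 = 300 - 492 = -192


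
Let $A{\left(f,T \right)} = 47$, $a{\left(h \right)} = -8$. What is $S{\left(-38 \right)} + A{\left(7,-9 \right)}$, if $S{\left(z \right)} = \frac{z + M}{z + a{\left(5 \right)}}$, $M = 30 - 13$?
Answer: $\frac{2183}{46} \approx 47.457$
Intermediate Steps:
$M = 17$ ($M = 30 - 13 = 17$)
$S{\left(z \right)} = \frac{17 + z}{-8 + z}$ ($S{\left(z \right)} = \frac{z + 17}{z - 8} = \frac{17 + z}{-8 + z}$)
$S{\left(-38 \right)} + A{\left(7,-9 \right)} = \frac{17 - 38}{-8 - 38} + 47 = \frac{1}{-46} \left(-21\right) + 47 = \left(- \frac{1}{46}\right) \left(-21\right) + 47 = \frac{21}{46} + 47 = \frac{2183}{46}$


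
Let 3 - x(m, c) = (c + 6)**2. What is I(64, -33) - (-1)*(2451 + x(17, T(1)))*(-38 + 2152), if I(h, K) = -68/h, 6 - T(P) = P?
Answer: 78911375/16 ≈ 4.9320e+6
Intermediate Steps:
T(P) = 6 - P
x(m, c) = 3 - (6 + c)**2 (x(m, c) = 3 - (c + 6)**2 = 3 - (6 + c)**2)
I(64, -33) - (-1)*(2451 + x(17, T(1)))*(-38 + 2152) = -68/64 - (-1)*(2451 + (3 - (6 + (6 - 1*1))**2))*(-38 + 2152) = -68*1/64 - (-1)*(2451 + (3 - (6 + (6 - 1))**2))*2114 = -17/16 - (-1)*(2451 + (3 - (6 + 5)**2))*2114 = -17/16 - (-1)*(2451 + (3 - 1*11**2))*2114 = -17/16 - (-1)*(2451 + (3 - 1*121))*2114 = -17/16 - (-1)*(2451 + (3 - 121))*2114 = -17/16 - (-1)*(2451 - 118)*2114 = -17/16 - (-1)*2333*2114 = -17/16 - (-1)*4931962 = -17/16 - 1*(-4931962) = -17/16 + 4931962 = 78911375/16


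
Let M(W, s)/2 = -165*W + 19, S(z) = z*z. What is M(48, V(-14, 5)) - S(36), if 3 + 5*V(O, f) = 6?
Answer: -17098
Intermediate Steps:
S(z) = z**2
V(O, f) = 3/5 (V(O, f) = -3/5 + (1/5)*6 = -3/5 + 6/5 = 3/5)
M(W, s) = 38 - 330*W (M(W, s) = 2*(-165*W + 19) = 2*(19 - 165*W) = 38 - 330*W)
M(48, V(-14, 5)) - S(36) = (38 - 330*48) - 1*36**2 = (38 - 15840) - 1*1296 = -15802 - 1296 = -17098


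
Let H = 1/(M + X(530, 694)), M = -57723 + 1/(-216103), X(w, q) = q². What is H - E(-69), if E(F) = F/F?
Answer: -91608654935/91608871038 ≈ -1.0000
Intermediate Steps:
E(F) = 1
M = -12474113470/216103 (M = -57723 - 1/216103 = -12474113470/216103 ≈ -57723.)
H = 216103/91608871038 (H = 1/(-12474113470/216103 + 694²) = 1/(-12474113470/216103 + 481636) = 1/(91608871038/216103) = 216103/91608871038 ≈ 2.3590e-6)
H - E(-69) = 216103/91608871038 - 1*1 = 216103/91608871038 - 1 = -91608654935/91608871038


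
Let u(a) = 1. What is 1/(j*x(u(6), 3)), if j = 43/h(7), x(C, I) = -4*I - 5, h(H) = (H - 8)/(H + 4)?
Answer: 1/8041 ≈ 0.00012436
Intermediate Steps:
h(H) = (-8 + H)/(4 + H)
x(C, I) = -5 - 4*I
j = -473 (j = 43/(((-8 + 7)/(4 + 7))) = 43/((-1/11)) = 43/(((1/11)*(-1))) = 43/(-1/11) = 43*(-11) = -473)
1/(j*x(u(6), 3)) = 1/(-473*(-5 - 4*3)) = 1/(-473*(-5 - 12)) = 1/(-473*(-17)) = 1/8041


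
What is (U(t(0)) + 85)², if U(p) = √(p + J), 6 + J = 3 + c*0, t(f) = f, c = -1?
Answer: (85 + I*√3)² ≈ 7222.0 + 294.45*I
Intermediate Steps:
J = -3 (J = -6 + (3 - 1*0) = -6 + (3 + 0) = -6 + 3 = -3)
U(p) = √(-3 + p) (U(p) = √(p - 3) = √(-3 + p))
(U(t(0)) + 85)² = (√(-3 + 0) + 85)² = (√(-3) + 85)² = (I*√3 + 85)² = (85 + I*√3)²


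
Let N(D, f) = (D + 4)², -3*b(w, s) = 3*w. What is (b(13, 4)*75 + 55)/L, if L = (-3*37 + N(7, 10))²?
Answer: -46/5 ≈ -9.2000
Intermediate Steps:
b(w, s) = -w
N(D, f) = (4 + D)²
L = 100 (L = (-3*37 + (4 + 7)²)² = (-111 + 11²)² = (-111 + 121)² = 10² = 100)
(b(13, 4)*75 + 55)/L = (-1*13*75 + 55)/100 = (-13*75 + 55)*(1/100) = (-975 + 55)*(1/100) = -920*1/100 = -46/5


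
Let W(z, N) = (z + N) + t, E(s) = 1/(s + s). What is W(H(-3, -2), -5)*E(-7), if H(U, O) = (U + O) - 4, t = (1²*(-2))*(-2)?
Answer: 5/7 ≈ 0.71429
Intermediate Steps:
E(s) = 1/(2*s)
t = 4 (t = (1*(-2))*(-2) = -2*(-2) = 4)
H(U, O) = -4 + O + U (H(U, O) = (O + U) - 4 = -4 + O + U)
W(z, N) = 4 + N + z (W(z, N) = (z + N) + 4 = (N + z) + 4 = 4 + N + z)
W(H(-3, -2), -5)*E(-7) = (4 - 5 + (-4 - 2 - 3))*((½)/(-7)) = (4 - 5 - 9)*((½)*(-⅐)) = -10*(-1/14) = 5/7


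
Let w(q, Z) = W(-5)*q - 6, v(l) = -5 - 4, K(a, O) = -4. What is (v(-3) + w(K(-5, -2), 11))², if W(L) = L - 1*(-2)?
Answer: 9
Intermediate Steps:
W(L) = 2 + L (W(L) = L + 2 = 2 + L)
v(l) = -9
w(q, Z) = -6 - 3*q (w(q, Z) = (2 - 5)*q - 6 = -3*q - 6 = -6 - 3*q)
(v(-3) + w(K(-5, -2), 11))² = (-9 + (-6 - 3*(-4)))² = (-9 + (-6 + 12))² = (-9 + 6)² = (-3)² = 9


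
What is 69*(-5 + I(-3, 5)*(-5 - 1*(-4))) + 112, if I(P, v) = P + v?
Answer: -371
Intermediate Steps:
69*(-5 + I(-3, 5)*(-5 - 1*(-4))) + 112 = 69*(-5 + (-3 + 5)*(-5 - 1*(-4))) + 112 = 69*(-5 + 2*(-5 + 4)) + 112 = 69*(-5 + 2*(-1)) + 112 = 69*(-5 - 2) + 112 = 69*(-7) + 112 = -483 + 112 = -371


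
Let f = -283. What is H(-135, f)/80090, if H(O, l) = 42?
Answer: 21/40045 ≈ 0.00052441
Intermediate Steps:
H(-135, f)/80090 = 42/80090 = 42*(1/80090) = 21/40045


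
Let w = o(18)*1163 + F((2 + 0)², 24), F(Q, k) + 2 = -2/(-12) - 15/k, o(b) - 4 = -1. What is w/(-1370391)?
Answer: -7607/2989944 ≈ -0.0025442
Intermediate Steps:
o(b) = 3 (o(b) = 4 - 1 = 3)
F(Q, k) = -11/6 - 15/k (F(Q, k) = -2 + (-2/(-12) - 15/k) = -2 + (-2*(-1/12) - 15/k) = -2 + (⅙ - 15/k) = -11/6 - 15/k)
w = 83677/24 (w = 3*1163 + (-11/6 - 15/24) = 3489 + (-11/6 - 15*1/24) = 3489 + (-11/6 - 5/8) = 3489 - 59/24 = 83677/24 ≈ 3486.5)
w/(-1370391) = (83677/24)/(-1370391) = (83677/24)*(-1/1370391) = -7607/2989944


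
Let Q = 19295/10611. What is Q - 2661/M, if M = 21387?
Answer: 128142098/75645819 ≈ 1.6940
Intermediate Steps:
Q = 19295/10611 (Q = 19295*(1/10611) = 19295/10611 ≈ 1.8184)
Q - 2661/M = 19295/10611 - 2661/21387 = 19295/10611 - 1*887/7129 = 19295/10611 - 887/7129 = 128142098/75645819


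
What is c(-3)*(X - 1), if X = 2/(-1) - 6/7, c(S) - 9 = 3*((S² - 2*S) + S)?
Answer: -1215/7 ≈ -173.57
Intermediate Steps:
c(S) = 9 - 3*S + 3*S² (c(S) = 9 + 3*((S² - 2*S) + S) = 9 + 3*(S² - S) = 9 + (-3*S + 3*S²) = 9 - 3*S + 3*S²)
X = -20/7 (X = 2*(-1) - 6*⅐ = -2 - 6/7 = -20/7 ≈ -2.8571)
c(-3)*(X - 1) = (9 - 3*(-3) + 3*(-3)²)*(-20/7 - 1) = (9 + 9 + 3*9)*(-27/7) = (9 + 9 + 27)*(-27/7) = 45*(-27/7) = -1215/7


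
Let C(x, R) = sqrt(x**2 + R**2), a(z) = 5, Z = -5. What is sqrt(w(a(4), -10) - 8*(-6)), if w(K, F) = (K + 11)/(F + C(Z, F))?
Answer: 4*sqrt(-145 + 75*sqrt(5))/(5*sqrt(-2 + sqrt(5))) ≈ 7.8457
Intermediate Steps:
C(x, R) = sqrt(R**2 + x**2)
w(K, F) = (11 + K)/(F + sqrt(25 + F**2)) (w(K, F) = (K + 11)/(F + sqrt(F**2 + (-5)**2)) = (11 + K)/(F + sqrt(F**2 + 25)) = (11 + K)/(F + sqrt(25 + F**2)))
sqrt(w(a(4), -10) - 8*(-6)) = sqrt((11 + 5)/(-10 + sqrt(25 + (-10)**2)) - 8*(-6)) = sqrt(16/(-10 + sqrt(25 + 100)) + 48) = sqrt(16/(-10 + sqrt(125)) + 48) = sqrt(16/(-10 + 5*sqrt(5)) + 48) = sqrt(48 + 16/(-10 + 5*sqrt(5)))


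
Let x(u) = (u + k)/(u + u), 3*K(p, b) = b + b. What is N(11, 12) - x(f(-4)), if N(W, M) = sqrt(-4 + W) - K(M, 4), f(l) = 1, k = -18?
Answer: 35/6 + sqrt(7) ≈ 8.4791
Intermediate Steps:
K(p, b) = 2*b/3 (K(p, b) = (b + b)/3 = (2*b)/3 = 2*b/3)
N(W, M) = -8/3 + sqrt(-4 + W) (N(W, M) = sqrt(-4 + W) - 2*4/3 = sqrt(-4 + W) - 1*8/3 = sqrt(-4 + W) - 8/3 = -8/3 + sqrt(-4 + W))
x(u) = (-18 + u)/(2*u) (x(u) = (u - 18)/(u + u) = (-18 + u)/((2*u)) = (-18 + u)*(1/(2*u)) = (-18 + u)/(2*u))
N(11, 12) - x(f(-4)) = (-8/3 + sqrt(-4 + 11)) - (-18 + 1)/(2*1) = (-8/3 + sqrt(7)) - (-17)/2 = (-8/3 + sqrt(7)) - 1*(-17/2) = (-8/3 + sqrt(7)) + 17/2 = 35/6 + sqrt(7)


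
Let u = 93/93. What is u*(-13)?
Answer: -13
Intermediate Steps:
u = 1 (u = 93*(1/93) = 1)
u*(-13) = 1*(-13) = -13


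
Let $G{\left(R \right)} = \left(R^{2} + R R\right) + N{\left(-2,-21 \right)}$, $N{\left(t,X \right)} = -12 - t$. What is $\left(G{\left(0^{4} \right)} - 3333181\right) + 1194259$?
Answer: $-2138932$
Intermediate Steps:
$G{\left(R \right)} = -10 + 2 R^{2}$ ($G{\left(R \right)} = \left(R^{2} + R R\right) - 10 = \left(R^{2} + R^{2}\right) + \left(-12 + 2\right) = 2 R^{2} - 10 = -10 + 2 R^{2}$)
$\left(G{\left(0^{4} \right)} - 3333181\right) + 1194259 = \left(\left(-10 + 2 \left(0^{4}\right)^{2}\right) - 3333181\right) + 1194259 = \left(\left(-10 + 2 \cdot 0^{2}\right) - 3333181\right) + 1194259 = \left(\left(-10 + 2 \cdot 0\right) - 3333181\right) + 1194259 = \left(\left(-10 + 0\right) - 3333181\right) + 1194259 = \left(-10 - 3333181\right) + 1194259 = -3333191 + 1194259 = -2138932$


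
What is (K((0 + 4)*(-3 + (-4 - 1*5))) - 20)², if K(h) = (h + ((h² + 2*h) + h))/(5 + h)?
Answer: 8832784/1849 ≈ 4777.1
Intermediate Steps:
K(h) = (h² + 4*h)/(5 + h) (K(h) = (h + (h² + 3*h))/(5 + h) = (h² + 4*h)/(5 + h))
(K((0 + 4)*(-3 + (-4 - 1*5))) - 20)² = (((0 + 4)*(-3 + (-4 - 1*5)))*(4 + (0 + 4)*(-3 + (-4 - 1*5)))/(5 + (0 + 4)*(-3 + (-4 - 1*5))) - 20)² = ((4*(-3 + (-4 - 5)))*(4 + 4*(-3 + (-4 - 5)))/(5 + 4*(-3 + (-4 - 5))) - 20)² = ((4*(-3 - 9))*(4 + 4*(-3 - 9))/(5 + 4*(-3 - 9)) - 20)² = ((4*(-12))*(4 + 4*(-12))/(5 + 4*(-12)) - 20)² = (-48*(4 - 48)/(5 - 48) - 20)² = (-48*(-44)/(-43) - 20)² = (-48*(-1/43)*(-44) - 20)² = (-2112/43 - 20)² = (-2972/43)² = 8832784/1849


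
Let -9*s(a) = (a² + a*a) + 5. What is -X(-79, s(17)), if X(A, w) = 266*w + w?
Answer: 51887/3 ≈ 17296.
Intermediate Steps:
s(a) = -5/9 - 2*a²/9 (s(a) = -((a² + a*a) + 5)/9 = -((a² + a²) + 5)/9 = -(2*a² + 5)/9 = -(5 + 2*a²)/9 = -5/9 - 2*a²/9)
X(A, w) = 267*w
-X(-79, s(17)) = -267*(-5/9 - 2/9*17²) = -267*(-5/9 - 2/9*289) = -267*(-5/9 - 578/9) = -267*(-583)/9 = -1*(-51887/3) = 51887/3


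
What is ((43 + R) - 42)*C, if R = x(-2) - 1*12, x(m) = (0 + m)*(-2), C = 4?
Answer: -28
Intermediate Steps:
x(m) = -2*m (x(m) = m*(-2) = -2*m)
R = -8 (R = -2*(-2) - 1*12 = 4 - 12 = -8)
((43 + R) - 42)*C = ((43 - 8) - 42)*4 = (35 - 42)*4 = -7*4 = -28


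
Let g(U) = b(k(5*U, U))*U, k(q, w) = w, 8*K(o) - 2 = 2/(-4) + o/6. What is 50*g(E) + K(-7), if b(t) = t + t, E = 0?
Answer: 1/24 ≈ 0.041667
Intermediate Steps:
K(o) = 3/16 + o/48 (K(o) = ¼ + (2/(-4) + o/6)/8 = ¼ + (2*(-¼) + o*(⅙))/8 = ¼ + (-½ + o/6)/8 = ¼ + (-1/16 + o/48) = 3/16 + o/48)
b(t) = 2*t
g(U) = 2*U² (g(U) = (2*U)*U = 2*U²)
50*g(E) + K(-7) = 50*(2*0²) + (3/16 + (1/48)*(-7)) = 50*(2*0) + (3/16 - 7/48) = 50*0 + 1/24 = 0 + 1/24 = 1/24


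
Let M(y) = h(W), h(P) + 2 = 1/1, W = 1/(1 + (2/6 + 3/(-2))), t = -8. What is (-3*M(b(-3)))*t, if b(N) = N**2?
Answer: -24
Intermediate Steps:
W = -6 (W = 1/(1 + (2*(1/6) + 3*(-1/2))) = 1/(1 + (1/3 - 3/2)) = 1/(1 - 7/6) = 1/(-1/6) = -6)
h(P) = -1 (h(P) = -2 + 1/1 = -2 + 1 = -1)
M(y) = -1
(-3*M(b(-3)))*t = -3*(-1)*(-8) = 3*(-8) = -24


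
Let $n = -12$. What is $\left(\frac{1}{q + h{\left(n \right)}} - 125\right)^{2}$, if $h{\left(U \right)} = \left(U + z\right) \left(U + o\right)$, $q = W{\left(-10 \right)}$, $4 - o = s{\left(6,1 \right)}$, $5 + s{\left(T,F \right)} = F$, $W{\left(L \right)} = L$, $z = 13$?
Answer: $\frac{3066001}{196} \approx 15643.0$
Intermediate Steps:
$s{\left(T,F \right)} = -5 + F$
$o = 8$ ($o = 4 - \left(-5 + 1\right) = 4 - -4 = 4 + 4 = 8$)
$q = -10$
$h{\left(U \right)} = \left(8 + U\right) \left(13 + U\right)$ ($h{\left(U \right)} = \left(U + 13\right) \left(U + 8\right) = \left(13 + U\right) \left(8 + U\right) = \left(8 + U\right) \left(13 + U\right)$)
$\left(\frac{1}{q + h{\left(n \right)}} - 125\right)^{2} = \left(\frac{1}{-10 + \left(104 + \left(-12\right)^{2} + 21 \left(-12\right)\right)} - 125\right)^{2} = \left(\frac{1}{-10 + \left(104 + 144 - 252\right)} - 125\right)^{2} = \left(\frac{1}{-10 - 4} - 125\right)^{2} = \left(\frac{1}{-14} - 125\right)^{2} = \left(- \frac{1}{14} - 125\right)^{2} = \left(- \frac{1751}{14}\right)^{2} = \frac{3066001}{196}$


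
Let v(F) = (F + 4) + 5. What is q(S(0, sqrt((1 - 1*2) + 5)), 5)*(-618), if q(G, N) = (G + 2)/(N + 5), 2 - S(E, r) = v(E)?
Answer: 309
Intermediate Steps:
v(F) = 9 + F (v(F) = (4 + F) + 5 = 9 + F)
S(E, r) = -7 - E (S(E, r) = 2 - (9 + E) = 2 + (-9 - E) = -7 - E)
q(G, N) = (2 + G)/(5 + N)
q(S(0, sqrt((1 - 1*2) + 5)), 5)*(-618) = ((2 + (-7 - 1*0))/(5 + 5))*(-618) = ((2 + (-7 + 0))/10)*(-618) = ((2 - 7)/10)*(-618) = ((1/10)*(-5))*(-618) = -1/2*(-618) = 309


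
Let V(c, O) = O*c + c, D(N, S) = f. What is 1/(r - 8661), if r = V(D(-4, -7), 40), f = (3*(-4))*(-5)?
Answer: -1/6201 ≈ -0.00016126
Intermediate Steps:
f = 60 (f = -12*(-5) = 60)
D(N, S) = 60
V(c, O) = c + O*c
r = 2460 (r = 60*(1 + 40) = 60*41 = 2460)
1/(r - 8661) = 1/(2460 - 8661) = 1/(-6201) = -1/6201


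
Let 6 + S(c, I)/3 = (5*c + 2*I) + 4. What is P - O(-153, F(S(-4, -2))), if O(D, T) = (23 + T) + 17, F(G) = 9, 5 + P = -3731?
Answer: -3785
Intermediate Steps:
P = -3736 (P = -5 - 3731 = -3736)
S(c, I) = -6 + 6*I + 15*c (S(c, I) = -18 + 3*((5*c + 2*I) + 4) = -18 + 3*((2*I + 5*c) + 4) = -18 + 3*(4 + 2*I + 5*c) = -18 + (12 + 6*I + 15*c) = -6 + 6*I + 15*c)
O(D, T) = 40 + T
P - O(-153, F(S(-4, -2))) = -3736 - (40 + 9) = -3736 - 1*49 = -3736 - 49 = -3785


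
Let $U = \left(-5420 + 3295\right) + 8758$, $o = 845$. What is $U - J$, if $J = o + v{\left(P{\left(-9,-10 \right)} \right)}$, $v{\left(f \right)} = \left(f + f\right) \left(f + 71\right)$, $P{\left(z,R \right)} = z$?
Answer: $6904$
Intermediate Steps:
$v{\left(f \right)} = 2 f \left(71 + f\right)$
$J = -271$ ($J = 845 + 2 \left(-9\right) \left(71 - 9\right) = 845 + 2 \left(-9\right) 62 = 845 - 1116 = -271$)
$U = 6633$ ($U = -2125 + 8758 = 6633$)
$U - J = 6633 - -271 = 6633 + 271 = 6904$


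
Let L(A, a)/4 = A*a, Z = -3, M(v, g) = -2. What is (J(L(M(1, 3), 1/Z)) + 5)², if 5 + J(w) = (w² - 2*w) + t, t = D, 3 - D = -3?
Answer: 4900/81 ≈ 60.494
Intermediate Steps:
D = 6 (D = 3 - 1*(-3) = 3 + 3 = 6)
t = 6
L(A, a) = 4*A*a (L(A, a) = 4*(A*a) = 4*A*a)
J(w) = 1 + w² - 2*w (J(w) = -5 + ((w² - 2*w) + 6) = -5 + (6 + w² - 2*w) = 1 + w² - 2*w)
(J(L(M(1, 3), 1/Z)) + 5)² = ((1 + (4*(-2)/(-3))² - 8*(-2)/(-3)) + 5)² = ((1 + (4*(-2)*(-⅓))² - 8*(-2)*(-1)/3) + 5)² = ((1 + (8/3)² - 2*8/3) + 5)² = ((1 + 64/9 - 16/3) + 5)² = (25/9 + 5)² = (70/9)² = 4900/81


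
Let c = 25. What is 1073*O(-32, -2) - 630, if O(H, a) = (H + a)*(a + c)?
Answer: -839716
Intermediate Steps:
O(H, a) = (25 + a)*(H + a) (O(H, a) = (H + a)*(a + 25) = (H + a)*(25 + a) = (25 + a)*(H + a))
1073*O(-32, -2) - 630 = 1073*((-2)**2 + 25*(-32) + 25*(-2) - 32*(-2)) - 630 = 1073*(4 - 800 - 50 + 64) - 630 = 1073*(-782) - 630 = -839086 - 630 = -839716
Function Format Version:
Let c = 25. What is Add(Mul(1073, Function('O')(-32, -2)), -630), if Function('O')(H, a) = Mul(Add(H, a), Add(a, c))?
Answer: -839716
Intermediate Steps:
Function('O')(H, a) = Mul(Add(25, a), Add(H, a)) (Function('O')(H, a) = Mul(Add(H, a), Add(a, 25)) = Mul(Add(H, a), Add(25, a)) = Mul(Add(25, a), Add(H, a)))
Add(Mul(1073, Function('O')(-32, -2)), -630) = Add(Mul(1073, Add(Pow(-2, 2), Mul(25, -32), Mul(25, -2), Mul(-32, -2))), -630) = Add(Mul(1073, Add(4, -800, -50, 64)), -630) = Add(Mul(1073, -782), -630) = Add(-839086, -630) = -839716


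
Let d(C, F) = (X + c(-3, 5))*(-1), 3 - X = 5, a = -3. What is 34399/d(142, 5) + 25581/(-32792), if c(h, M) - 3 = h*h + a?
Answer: -1128191075/229544 ≈ -4914.9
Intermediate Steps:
c(h, M) = h² (c(h, M) = 3 + (h*h - 3) = 3 + (h² - 3) = 3 + (-3 + h²) = h²)
X = -2 (X = 3 - 1*5 = 3 - 5 = -2)
d(C, F) = -7 (d(C, F) = (-2 + (-3)²)*(-1) = (-2 + 9)*(-1) = 7*(-1) = -7)
34399/d(142, 5) + 25581/(-32792) = 34399/(-7) + 25581/(-32792) = 34399*(-⅐) + 25581*(-1/32792) = -34399/7 - 25581/32792 = -1128191075/229544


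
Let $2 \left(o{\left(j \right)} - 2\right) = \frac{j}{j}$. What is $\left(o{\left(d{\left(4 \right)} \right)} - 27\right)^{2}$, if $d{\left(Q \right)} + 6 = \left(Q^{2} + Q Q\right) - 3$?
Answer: $\frac{2401}{4} \approx 600.25$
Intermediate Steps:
$d{\left(Q \right)} = -9 + 2 Q^{2}$ ($d{\left(Q \right)} = -6 - \left(3 - Q^{2} - Q Q\right) = -6 + \left(\left(Q^{2} + Q^{2}\right) - 3\right) = -6 + \left(2 Q^{2} - 3\right) = -6 + \left(-3 + 2 Q^{2}\right) = -9 + 2 Q^{2}$)
$o{\left(j \right)} = \frac{5}{2}$ ($o{\left(j \right)} = 2 + \frac{j \frac{1}{j}}{2} = 2 + \frac{1}{2} \cdot 1 = 2 + \frac{1}{2} = \frac{5}{2}$)
$\left(o{\left(d{\left(4 \right)} \right)} - 27\right)^{2} = \left(\frac{5}{2} - 27\right)^{2} = \left(- \frac{49}{2}\right)^{2} = \frac{2401}{4}$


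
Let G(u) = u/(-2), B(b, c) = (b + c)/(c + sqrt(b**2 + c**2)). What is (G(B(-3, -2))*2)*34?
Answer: 340/9 + 170*sqrt(13)/9 ≈ 105.88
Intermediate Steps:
B(b, c) = (b + c)/(c + sqrt(b**2 + c**2))
G(u) = -u/2 (G(u) = u*(-1/2) = -u/2)
(G(B(-3, -2))*2)*34 = (-(-3 - 2)/(2*(-2 + sqrt((-3)**2 + (-2)**2)))*2)*34 = (-(-5)/(2*(-2 + sqrt(9 + 4)))*2)*34 = (-(-5)/(2*(-2 + sqrt(13)))*2)*34 = ((5/(2*(-2 + sqrt(13))))*2)*34 = (5/(-2 + sqrt(13)))*34 = 170/(-2 + sqrt(13))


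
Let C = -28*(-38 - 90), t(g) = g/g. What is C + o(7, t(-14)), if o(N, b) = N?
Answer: 3591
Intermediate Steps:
t(g) = 1
C = 3584 (C = -28*(-128) = 3584)
C + o(7, t(-14)) = 3584 + 7 = 3591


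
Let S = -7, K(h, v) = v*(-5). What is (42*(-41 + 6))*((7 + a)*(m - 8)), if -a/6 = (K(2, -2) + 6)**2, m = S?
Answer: -33714450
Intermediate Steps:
K(h, v) = -5*v
m = -7
a = -1536 (a = -6*(-5*(-2) + 6)**2 = -6*(10 + 6)**2 = -6*16**2 = -6*256 = -1536)
(42*(-41 + 6))*((7 + a)*(m - 8)) = (42*(-41 + 6))*((7 - 1536)*(-7 - 8)) = (42*(-35))*(-1529*(-15)) = -1470*22935 = -33714450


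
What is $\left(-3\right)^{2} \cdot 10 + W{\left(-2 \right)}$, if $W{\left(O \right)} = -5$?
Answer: $85$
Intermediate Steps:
$\left(-3\right)^{2} \cdot 10 + W{\left(-2 \right)} = \left(-3\right)^{2} \cdot 10 - 5 = 9 \cdot 10 - 5 = 90 - 5 = 85$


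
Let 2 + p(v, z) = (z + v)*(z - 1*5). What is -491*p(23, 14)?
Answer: -162521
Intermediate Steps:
p(v, z) = -2 + (-5 + z)*(v + z) (p(v, z) = -2 + (z + v)*(z - 1*5) = -2 + (v + z)*(z - 5) = -2 + (v + z)*(-5 + z) = -2 + (-5 + z)*(v + z))
-491*p(23, 14) = -491*(-2 + 14**2 - 5*23 - 5*14 + 23*14) = -491*(-2 + 196 - 115 - 70 + 322) = -491*331 = -162521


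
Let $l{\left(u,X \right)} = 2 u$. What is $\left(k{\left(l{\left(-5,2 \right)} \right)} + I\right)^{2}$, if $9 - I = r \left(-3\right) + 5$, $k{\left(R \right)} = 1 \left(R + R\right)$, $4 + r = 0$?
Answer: $784$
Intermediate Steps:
$r = -4$ ($r = -4 + 0 = -4$)
$k{\left(R \right)} = 2 R$ ($k{\left(R \right)} = 1 \cdot 2 R = 2 R$)
$I = -8$ ($I = 9 - \left(\left(-4\right) \left(-3\right) + 5\right) = 9 - \left(12 + 5\right) = 9 - 17 = -8$)
$\left(k{\left(l{\left(-5,2 \right)} \right)} + I\right)^{2} = \left(2 \cdot 2 \left(-5\right) - 8\right)^{2} = \left(2 \left(-10\right) - 8\right)^{2} = \left(-20 - 8\right)^{2} = \left(-28\right)^{2} = 784$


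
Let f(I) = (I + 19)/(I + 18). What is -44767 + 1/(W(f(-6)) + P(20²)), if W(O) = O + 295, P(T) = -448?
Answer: -81610253/1823 ≈ -44767.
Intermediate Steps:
f(I) = (19 + I)/(18 + I)
W(O) = 295 + O
-44767 + 1/(W(f(-6)) + P(20²)) = -44767 + 1/((295 + (19 - 6)/(18 - 6)) - 448) = -44767 + 1/((295 + 13/12) - 448) = -44767 + 1/(3553/12 - 448) = -44767 + 1/(-1823/12) = -44767 - 12/1823 = -81610253/1823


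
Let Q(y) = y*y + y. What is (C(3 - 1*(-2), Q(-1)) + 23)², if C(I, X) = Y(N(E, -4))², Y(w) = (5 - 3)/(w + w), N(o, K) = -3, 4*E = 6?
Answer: 43264/81 ≈ 534.12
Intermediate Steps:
E = 3/2 (E = (¼)*6 = 3/2 ≈ 1.5000)
Q(y) = y + y² (Q(y) = y² + y = y + y²)
Y(w) = 1/w (Y(w) = 2/((2*w)) = 2*(1/(2*w)) = 1/w)
C(I, X) = ⅑ (C(I, X) = (1/(-3))² = (-⅓)² = ⅑)
(C(3 - 1*(-2), Q(-1)) + 23)² = (⅑ + 23)² = (208/9)² = 43264/81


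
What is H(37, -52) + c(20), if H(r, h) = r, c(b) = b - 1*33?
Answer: 24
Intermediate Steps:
c(b) = -33 + b (c(b) = b - 33 = -33 + b)
H(37, -52) + c(20) = 37 + (-33 + 20) = 37 - 13 = 24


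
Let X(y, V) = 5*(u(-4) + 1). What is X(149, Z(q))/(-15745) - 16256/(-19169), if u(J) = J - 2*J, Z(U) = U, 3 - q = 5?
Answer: 51094299/60363181 ≈ 0.84645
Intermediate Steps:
q = -2 (q = 3 - 1*5 = 3 - 5 = -2)
u(J) = -J
X(y, V) = 25 (X(y, V) = 5*(-1*(-4) + 1) = 5*(4 + 1) = 5*5 = 25)
X(149, Z(q))/(-15745) - 16256/(-19169) = 25/(-15745) - 16256/(-19169) = 25*(-1/15745) - 16256*(-1/19169) = -5/3149 + 16256/19169 = 51094299/60363181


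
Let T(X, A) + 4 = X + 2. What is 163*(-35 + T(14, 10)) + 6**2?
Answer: -3713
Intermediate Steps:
T(X, A) = -2 + X (T(X, A) = -4 + (X + 2) = -4 + (2 + X) = -2 + X)
163*(-35 + T(14, 10)) + 6**2 = 163*(-35 + (-2 + 14)) + 6**2 = 163*(-35 + 12) + 36 = 163*(-23) + 36 = -3749 + 36 = -3713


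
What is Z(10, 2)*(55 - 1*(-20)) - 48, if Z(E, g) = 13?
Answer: 927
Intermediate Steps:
Z(10, 2)*(55 - 1*(-20)) - 48 = 13*(55 - 1*(-20)) - 48 = 13*(55 + 20) - 48 = 13*75 - 48 = 975 - 48 = 927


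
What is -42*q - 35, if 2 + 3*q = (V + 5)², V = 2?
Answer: -693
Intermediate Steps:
q = 47/3 (q = -⅔ + (2 + 5)²/3 = -⅔ + (⅓)*7² = -⅔ + (⅓)*49 = -⅔ + 49/3 = 47/3 ≈ 15.667)
-42*q - 35 = -42*47/3 - 35 = -658 - 35 = -693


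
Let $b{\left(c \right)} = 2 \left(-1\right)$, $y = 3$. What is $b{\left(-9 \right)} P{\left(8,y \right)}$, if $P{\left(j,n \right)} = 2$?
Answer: $-4$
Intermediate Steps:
$b{\left(c \right)} = -2$
$b{\left(-9 \right)} P{\left(8,y \right)} = \left(-2\right) 2 = -4$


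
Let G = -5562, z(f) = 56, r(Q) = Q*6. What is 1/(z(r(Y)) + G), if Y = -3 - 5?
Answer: -1/5506 ≈ -0.00018162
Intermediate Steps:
Y = -8
r(Q) = 6*Q
1/(z(r(Y)) + G) = 1/(56 - 5562) = 1/(-5506) = -1/5506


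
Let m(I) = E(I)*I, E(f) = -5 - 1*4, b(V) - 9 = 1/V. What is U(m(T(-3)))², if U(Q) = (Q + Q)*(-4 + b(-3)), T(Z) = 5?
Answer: 176400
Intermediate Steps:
b(V) = 9 + 1/V
E(f) = -9 (E(f) = -5 - 4 = -9)
m(I) = -9*I
U(Q) = 28*Q/3 (U(Q) = (Q + Q)*(-4 + (9 + 1/(-3))) = (2*Q)*(-4 + (9 - ⅓)) = (2*Q)*(-4 + 26/3) = (2*Q)*(14/3) = 28*Q/3)
U(m(T(-3)))² = (28*(-9*5)/3)² = ((28/3)*(-45))² = (-420)² = 176400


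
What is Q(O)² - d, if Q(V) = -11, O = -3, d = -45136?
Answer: 45257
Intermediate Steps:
Q(O)² - d = (-11)² - 1*(-45136) = 121 + 45136 = 45257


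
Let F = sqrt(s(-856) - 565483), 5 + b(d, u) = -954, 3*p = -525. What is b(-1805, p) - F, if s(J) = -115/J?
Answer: -959 - I*sqrt(103587413262)/428 ≈ -959.0 - 751.99*I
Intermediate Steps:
p = -175 (p = (1/3)*(-525) = -175)
b(d, u) = -959 (b(d, u) = -5 - 954 = -959)
F = I*sqrt(103587413262)/428 (F = sqrt(-115/(-856) - 565483) = sqrt(-115*(-1/856) - 565483) = sqrt(115/856 - 565483) = sqrt(-484053333/856) = I*sqrt(103587413262)/428 ≈ 751.99*I)
b(-1805, p) - F = -959 - I*sqrt(103587413262)/428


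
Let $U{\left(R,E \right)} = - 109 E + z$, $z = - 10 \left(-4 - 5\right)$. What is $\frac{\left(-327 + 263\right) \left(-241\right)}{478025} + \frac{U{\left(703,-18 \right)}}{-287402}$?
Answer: $\frac{1725990574}{68692670525} \approx 0.025126$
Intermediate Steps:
$z = 90$ ($z = \left(-10\right) \left(-9\right) = 90$)
$U{\left(R,E \right)} = 90 - 109 E$ ($U{\left(R,E \right)} = - 109 E + 90 = 90 - 109 E$)
$\frac{\left(-327 + 263\right) \left(-241\right)}{478025} + \frac{U{\left(703,-18 \right)}}{-287402} = \frac{\left(-327 + 263\right) \left(-241\right)}{478025} + \frac{90 - -1962}{-287402} = \left(-64\right) \left(-241\right) \frac{1}{478025} + \left(90 + 1962\right) \left(- \frac{1}{287402}\right) = 15424 \cdot \frac{1}{478025} + 2052 \left(- \frac{1}{287402}\right) = \frac{15424}{478025} - \frac{1026}{143701} = \frac{1725990574}{68692670525}$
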